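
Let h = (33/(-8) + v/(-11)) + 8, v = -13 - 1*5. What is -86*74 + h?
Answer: -559547/88 ≈ -6358.5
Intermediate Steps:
v = -18 (v = -13 - 5 = -18)
h = 485/88 (h = (33/(-8) - 18/(-11)) + 8 = (33*(-1/8) - 18*(-1/11)) + 8 = (-33/8 + 18/11) + 8 = -219/88 + 8 = 485/88 ≈ 5.5114)
-86*74 + h = -86*74 + 485/88 = -6364 + 485/88 = -559547/88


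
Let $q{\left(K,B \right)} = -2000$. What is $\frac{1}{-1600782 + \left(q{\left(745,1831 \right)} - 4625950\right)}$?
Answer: $- \frac{1}{6228732} \approx -1.6055 \cdot 10^{-7}$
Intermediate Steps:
$\frac{1}{-1600782 + \left(q{\left(745,1831 \right)} - 4625950\right)} = \frac{1}{-1600782 - 4627950} = \frac{1}{-6228732} = - \frac{1}{6228732}$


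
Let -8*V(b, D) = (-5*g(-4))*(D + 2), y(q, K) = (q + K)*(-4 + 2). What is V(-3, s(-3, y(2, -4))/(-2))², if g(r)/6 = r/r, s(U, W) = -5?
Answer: 18225/64 ≈ 284.77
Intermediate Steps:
y(q, K) = -2*K - 2*q (y(q, K) = (K + q)*(-2) = -2*K - 2*q)
g(r) = 6 (g(r) = 6*(r/r) = 6*1 = 6)
V(b, D) = 15/2 + 15*D/4 (V(b, D) = -(-5*6)*(D + 2)/8 = -(-15)*(2 + D)/4 = -(-60 - 30*D)/8 = 15/2 + 15*D/4)
V(-3, s(-3, y(2, -4))/(-2))² = (15/2 + 15*(-5/(-2))/4)² = (15/2 + 15*(-5*(-½))/4)² = (15/2 + (15/4)*(5/2))² = (15/2 + 75/8)² = (135/8)² = 18225/64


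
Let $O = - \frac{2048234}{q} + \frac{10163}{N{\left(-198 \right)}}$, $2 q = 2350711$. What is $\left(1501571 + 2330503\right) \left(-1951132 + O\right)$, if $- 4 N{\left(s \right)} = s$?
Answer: $- \frac{17574155468561878244}{2350711} \approx -7.4761 \cdot 10^{12}$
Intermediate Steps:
$q = \frac{2350711}{2}$ ($q = \frac{1}{2} \cdot 2350711 = \frac{2350711}{2} \approx 1.1754 \cdot 10^{6}$)
$N{\left(s \right)} = - \frac{s}{4}$
$O = \frac{4306818314}{21156399}$ ($O = - \frac{2048234}{\frac{2350711}{2}} + \frac{10163}{\left(- \frac{1}{4}\right) \left(-198\right)} = \left(-2048234\right) \frac{2}{2350711} + \frac{10163}{\frac{99}{2}} = - \frac{4096468}{2350711} + 10163 \cdot \frac{2}{99} = - \frac{4096468}{2350711} + \frac{20326}{99} = \frac{4306818314}{21156399} \approx 203.57$)
$\left(1501571 + 2330503\right) \left(-1951132 + O\right) = \left(1501571 + 2330503\right) \left(-1951132 + \frac{4306818314}{21156399}\right) = 3832074 \left(- \frac{41274620275354}{21156399}\right) = - \frac{17574155468561878244}{2350711}$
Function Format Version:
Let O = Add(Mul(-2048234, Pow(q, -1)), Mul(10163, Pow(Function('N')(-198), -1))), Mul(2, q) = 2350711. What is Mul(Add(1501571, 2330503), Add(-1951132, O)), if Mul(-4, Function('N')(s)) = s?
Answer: Rational(-17574155468561878244, 2350711) ≈ -7.4761e+12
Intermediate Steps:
q = Rational(2350711, 2) (q = Mul(Rational(1, 2), 2350711) = Rational(2350711, 2) ≈ 1.1754e+6)
Function('N')(s) = Mul(Rational(-1, 4), s)
O = Rational(4306818314, 21156399) (O = Add(Mul(-2048234, Pow(Rational(2350711, 2), -1)), Mul(10163, Pow(Mul(Rational(-1, 4), -198), -1))) = Add(Mul(-2048234, Rational(2, 2350711)), Mul(10163, Pow(Rational(99, 2), -1))) = Add(Rational(-4096468, 2350711), Mul(10163, Rational(2, 99))) = Add(Rational(-4096468, 2350711), Rational(20326, 99)) = Rational(4306818314, 21156399) ≈ 203.57)
Mul(Add(1501571, 2330503), Add(-1951132, O)) = Mul(Add(1501571, 2330503), Add(-1951132, Rational(4306818314, 21156399))) = Mul(3832074, Rational(-41274620275354, 21156399)) = Rational(-17574155468561878244, 2350711)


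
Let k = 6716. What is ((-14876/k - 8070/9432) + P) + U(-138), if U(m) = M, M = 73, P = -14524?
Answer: -38149900511/2639388 ≈ -14454.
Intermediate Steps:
U(m) = 73
((-14876/k - 8070/9432) + P) + U(-138) = ((-14876/6716 - 8070/9432) - 14524) + 73 = ((-14876*1/6716 - 8070*1/9432) - 14524) + 73 = ((-3719/1679 - 1345/1572) - 14524) + 73 = (-8104523/2639388 - 14524) + 73 = -38342575835/2639388 + 73 = -38149900511/2639388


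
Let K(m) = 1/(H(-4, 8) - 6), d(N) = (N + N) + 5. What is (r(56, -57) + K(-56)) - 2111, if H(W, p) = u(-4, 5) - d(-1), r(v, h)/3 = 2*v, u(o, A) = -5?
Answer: -24851/14 ≈ -1775.1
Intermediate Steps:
d(N) = 5 + 2*N (d(N) = 2*N + 5 = 5 + 2*N)
r(v, h) = 6*v (r(v, h) = 3*(2*v) = 6*v)
H(W, p) = -8 (H(W, p) = -5 - (5 + 2*(-1)) = -5 - (5 - 2) = -5 - 1*3 = -5 - 3 = -8)
K(m) = -1/14 (K(m) = 1/(-8 - 6) = 1/(-14) = -1/14)
(r(56, -57) + K(-56)) - 2111 = (6*56 - 1/14) - 2111 = (336 - 1/14) - 2111 = 4703/14 - 2111 = -24851/14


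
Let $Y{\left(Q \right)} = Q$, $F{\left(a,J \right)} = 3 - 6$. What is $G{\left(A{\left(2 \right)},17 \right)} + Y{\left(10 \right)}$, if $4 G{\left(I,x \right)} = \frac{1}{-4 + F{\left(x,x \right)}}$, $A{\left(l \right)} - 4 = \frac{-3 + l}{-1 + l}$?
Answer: $\frac{279}{28} \approx 9.9643$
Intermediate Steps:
$F{\left(a,J \right)} = -3$ ($F{\left(a,J \right)} = 3 - 6 = -3$)
$A{\left(l \right)} = 4 + \frac{-3 + l}{-1 + l}$
$G{\left(I,x \right)} = - \frac{1}{28}$ ($G{\left(I,x \right)} = \frac{1}{4 \left(-4 - 3\right)} = \frac{1}{4 \left(-7\right)} = \frac{1}{4} \left(- \frac{1}{7}\right) = - \frac{1}{28}$)
$G{\left(A{\left(2 \right)},17 \right)} + Y{\left(10 \right)} = - \frac{1}{28} + 10 = \frac{279}{28}$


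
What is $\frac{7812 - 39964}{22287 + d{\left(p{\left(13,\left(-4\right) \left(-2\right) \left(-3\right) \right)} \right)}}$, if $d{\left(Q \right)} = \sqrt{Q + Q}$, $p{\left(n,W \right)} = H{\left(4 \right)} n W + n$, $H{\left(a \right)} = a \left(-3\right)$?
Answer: $- \frac{42151272}{29217815} + \frac{32152 \sqrt{26}}{29217815} \approx -1.437$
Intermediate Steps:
$H{\left(a \right)} = - 3 a$
$p{\left(n,W \right)} = n - 12 W n$ ($p{\left(n,W \right)} = \left(-3\right) 4 n W + n = - 12 n W + n = - 12 W n + n = n - 12 W n$)
$d{\left(Q \right)} = \sqrt{2} \sqrt{Q}$ ($d{\left(Q \right)} = \sqrt{2 Q} = \sqrt{2} \sqrt{Q}$)
$\frac{7812 - 39964}{22287 + d{\left(p{\left(13,\left(-4\right) \left(-2\right) \left(-3\right) \right)} \right)}} = \frac{7812 - 39964}{22287 + \sqrt{2} \sqrt{13 \left(1 - 12 \left(-4\right) \left(-2\right) \left(-3\right)\right)}} = - \frac{32152}{22287 + \sqrt{2} \sqrt{13 \left(1 - 12 \cdot 8 \left(-3\right)\right)}} = - \frac{32152}{22287 + \sqrt{2} \sqrt{13 \left(1 - -288\right)}} = - \frac{32152}{22287 + \sqrt{2} \sqrt{13 \left(1 + 288\right)}} = - \frac{32152}{22287 + \sqrt{2} \sqrt{13 \cdot 289}} = - \frac{32152}{22287 + \sqrt{2} \sqrt{3757}} = - \frac{32152}{22287 + \sqrt{2} \cdot 17 \sqrt{13}} = - \frac{32152}{22287 + 17 \sqrt{26}}$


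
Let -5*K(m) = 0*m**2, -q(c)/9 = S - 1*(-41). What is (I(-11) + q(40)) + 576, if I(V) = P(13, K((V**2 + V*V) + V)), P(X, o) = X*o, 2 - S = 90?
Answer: 999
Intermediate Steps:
S = -88 (S = 2 - 1*90 = 2 - 90 = -88)
q(c) = 423 (q(c) = -9*(-88 - 1*(-41)) = -9*(-88 + 41) = -9*(-47) = 423)
K(m) = 0 (K(m) = -0*m**2 = -1/5*0 = 0)
I(V) = 0 (I(V) = 13*0 = 0)
(I(-11) + q(40)) + 576 = (0 + 423) + 576 = 423 + 576 = 999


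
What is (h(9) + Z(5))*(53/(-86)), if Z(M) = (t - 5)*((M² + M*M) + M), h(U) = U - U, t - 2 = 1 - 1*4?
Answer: 8745/43 ≈ 203.37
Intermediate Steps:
t = -1 (t = 2 + (1 - 1*4) = 2 + (1 - 4) = 2 - 3 = -1)
h(U) = 0
Z(M) = -12*M² - 6*M (Z(M) = (-1 - 5)*((M² + M*M) + M) = -6*((M² + M²) + M) = -6*(2*M² + M) = -6*(M + 2*M²) = -12*M² - 6*M)
(h(9) + Z(5))*(53/(-86)) = (0 - 6*5*(1 + 2*5))*(53/(-86)) = (0 - 6*5*(1 + 10))*(53*(-1/86)) = (0 - 6*5*11)*(-53/86) = (0 - 330)*(-53/86) = -330*(-53/86) = 8745/43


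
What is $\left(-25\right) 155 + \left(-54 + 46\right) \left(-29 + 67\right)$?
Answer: $-4179$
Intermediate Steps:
$\left(-25\right) 155 + \left(-54 + 46\right) \left(-29 + 67\right) = -3875 - 304 = -4179$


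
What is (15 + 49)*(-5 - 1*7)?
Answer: -768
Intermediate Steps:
(15 + 49)*(-5 - 1*7) = 64*(-5 - 7) = 64*(-12) = -768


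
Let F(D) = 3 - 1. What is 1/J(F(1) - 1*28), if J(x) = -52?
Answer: -1/52 ≈ -0.019231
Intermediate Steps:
F(D) = 2
1/J(F(1) - 1*28) = 1/(-52) = -1/52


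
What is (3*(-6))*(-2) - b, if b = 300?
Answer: -264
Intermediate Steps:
(3*(-6))*(-2) - b = (3*(-6))*(-2) - 1*300 = -18*(-2) - 300 = 36 - 300 = -264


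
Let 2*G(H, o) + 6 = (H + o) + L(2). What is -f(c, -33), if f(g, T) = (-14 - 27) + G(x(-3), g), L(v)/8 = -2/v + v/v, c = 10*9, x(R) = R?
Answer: ½ ≈ 0.50000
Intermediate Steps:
c = 90
L(v) = 8 - 16/v (L(v) = 8*(-2/v + v/v) = 8*(-2/v + 1) = 8*(1 - 2/v) = 8 - 16/v)
G(H, o) = -3 + H/2 + o/2 (G(H, o) = -3 + ((H + o) + (8 - 16/2))/2 = -3 + ((H + o) + (8 - 16*½))/2 = -3 + ((H + o) + (8 - 8))/2 = -3 + ((H + o) + 0)/2 = -3 + (H + o)/2 = -3 + (H/2 + o/2) = -3 + H/2 + o/2)
f(g, T) = -91/2 + g/2 (f(g, T) = (-14 - 27) + (-3 + (½)*(-3) + g/2) = -41 + (-3 - 3/2 + g/2) = -41 + (-9/2 + g/2) = -91/2 + g/2)
-f(c, -33) = -(-91/2 + (½)*90) = -(-91/2 + 45) = -1*(-½) = ½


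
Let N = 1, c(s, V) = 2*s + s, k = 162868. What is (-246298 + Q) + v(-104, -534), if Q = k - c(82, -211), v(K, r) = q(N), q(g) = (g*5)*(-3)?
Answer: -83691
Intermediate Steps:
c(s, V) = 3*s
q(g) = -15*g (q(g) = (5*g)*(-3) = -15*g)
v(K, r) = -15 (v(K, r) = -15*1 = -15)
Q = 162622 (Q = 162868 - 3*82 = 162868 - 1*246 = 162868 - 246 = 162622)
(-246298 + Q) + v(-104, -534) = (-246298 + 162622) - 15 = -83676 - 15 = -83691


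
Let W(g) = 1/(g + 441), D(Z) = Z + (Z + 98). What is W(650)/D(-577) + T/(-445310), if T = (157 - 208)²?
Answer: -1498523503/256519934880 ≈ -0.0058417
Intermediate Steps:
D(Z) = 98 + 2*Z (D(Z) = Z + (98 + Z) = 98 + 2*Z)
T = 2601 (T = (-51)² = 2601)
W(g) = 1/(441 + g)
W(650)/D(-577) + T/(-445310) = 1/((441 + 650)*(98 + 2*(-577))) + 2601/(-445310) = 1/(1091*(98 - 1154)) + 2601*(-1/445310) = (1/1091)/(-1056) - 2601/445310 = (1/1091)*(-1/1056) - 2601/445310 = -1/1152096 - 2601/445310 = -1498523503/256519934880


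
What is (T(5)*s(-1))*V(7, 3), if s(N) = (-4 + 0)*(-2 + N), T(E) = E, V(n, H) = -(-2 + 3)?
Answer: -60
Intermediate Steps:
V(n, H) = -1 (V(n, H) = -1*1 = -1)
s(N) = 8 - 4*N (s(N) = -4*(-2 + N) = 8 - 4*N)
(T(5)*s(-1))*V(7, 3) = (5*(8 - 4*(-1)))*(-1) = (5*(8 + 4))*(-1) = (5*12)*(-1) = 60*(-1) = -60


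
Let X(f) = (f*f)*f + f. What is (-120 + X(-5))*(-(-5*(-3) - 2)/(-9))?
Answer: -3250/9 ≈ -361.11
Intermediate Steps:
X(f) = f + f³ (X(f) = f²*f + f = f³ + f = f + f³)
(-120 + X(-5))*(-(-5*(-3) - 2)/(-9)) = (-120 + (-5 + (-5)³))*(-(-5*(-3) - 2)/(-9)) = (-120 + (-5 - 125))*(-(15 - 2)*(-1)/9) = (-120 - 130)*(-13*(-1)/9) = -(-250)*(-13)/9 = -250*13/9 = -3250/9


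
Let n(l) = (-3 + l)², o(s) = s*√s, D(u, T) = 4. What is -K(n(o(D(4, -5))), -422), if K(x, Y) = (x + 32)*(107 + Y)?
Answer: 17955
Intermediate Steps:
o(s) = s^(3/2)
K(x, Y) = (32 + x)*(107 + Y)
-K(n(o(D(4, -5))), -422) = -(3424 + 32*(-422) + 107*(-3 + 4^(3/2))² - 422*(-3 + 4^(3/2))²) = -(3424 - 13504 + 107*(-3 + 8)² - 422*(-3 + 8)²) = -(3424 - 13504 + 107*5² - 422*5²) = -(3424 - 13504 + 107*25 - 422*25) = -(3424 - 13504 + 2675 - 10550) = -1*(-17955) = 17955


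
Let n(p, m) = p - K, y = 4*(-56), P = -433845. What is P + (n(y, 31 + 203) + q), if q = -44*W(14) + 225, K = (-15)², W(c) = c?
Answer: -434685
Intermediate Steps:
y = -224
K = 225
n(p, m) = -225 + p (n(p, m) = p - 1*225 = p - 225 = -225 + p)
q = -391 (q = -44*14 + 225 = -616 + 225 = -391)
P + (n(y, 31 + 203) + q) = -433845 + ((-225 - 224) - 391) = -433845 + (-449 - 391) = -433845 - 840 = -434685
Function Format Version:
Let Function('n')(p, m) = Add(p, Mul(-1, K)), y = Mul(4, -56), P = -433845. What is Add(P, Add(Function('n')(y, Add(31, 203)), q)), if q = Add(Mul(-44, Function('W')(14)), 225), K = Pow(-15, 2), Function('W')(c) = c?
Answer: -434685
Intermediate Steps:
y = -224
K = 225
Function('n')(p, m) = Add(-225, p) (Function('n')(p, m) = Add(p, Mul(-1, 225)) = Add(p, -225) = Add(-225, p))
q = -391 (q = Add(Mul(-44, 14), 225) = Add(-616, 225) = -391)
Add(P, Add(Function('n')(y, Add(31, 203)), q)) = Add(-433845, Add(Add(-225, -224), -391)) = Add(-433845, Add(-449, -391)) = Add(-433845, -840) = -434685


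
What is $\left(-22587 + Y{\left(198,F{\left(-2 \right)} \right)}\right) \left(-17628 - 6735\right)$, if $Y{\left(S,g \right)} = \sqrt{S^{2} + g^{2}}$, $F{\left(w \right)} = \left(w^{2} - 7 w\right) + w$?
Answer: $550287081 - 48726 \sqrt{9865} \approx 5.4545 \cdot 10^{8}$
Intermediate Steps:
$F{\left(w \right)} = w^{2} - 6 w$
$\left(-22587 + Y{\left(198,F{\left(-2 \right)} \right)}\right) \left(-17628 - 6735\right) = \left(-22587 + \sqrt{198^{2} + \left(- 2 \left(-6 - 2\right)\right)^{2}}\right) \left(-17628 - 6735\right) = \left(-22587 + \sqrt{39204 + \left(\left(-2\right) \left(-8\right)\right)^{2}}\right) \left(-24363\right) = \left(-22587 + \sqrt{39204 + 16^{2}}\right) \left(-24363\right) = \left(-22587 + \sqrt{39204 + 256}\right) \left(-24363\right) = \left(-22587 + \sqrt{39460}\right) \left(-24363\right) = \left(-22587 + 2 \sqrt{9865}\right) \left(-24363\right) = 550287081 - 48726 \sqrt{9865}$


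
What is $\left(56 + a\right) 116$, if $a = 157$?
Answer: $24708$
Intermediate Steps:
$\left(56 + a\right) 116 = \left(56 + 157\right) 116 = 213 \cdot 116 = 24708$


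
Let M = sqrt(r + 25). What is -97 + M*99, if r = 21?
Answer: -97 + 99*sqrt(46) ≈ 574.45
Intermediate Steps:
M = sqrt(46) (M = sqrt(21 + 25) = sqrt(46) ≈ 6.7823)
-97 + M*99 = -97 + sqrt(46)*99 = -97 + 99*sqrt(46)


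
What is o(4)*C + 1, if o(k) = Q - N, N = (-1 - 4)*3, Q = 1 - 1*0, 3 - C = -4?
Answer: 113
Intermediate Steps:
C = 7 (C = 3 - 1*(-4) = 3 + 4 = 7)
Q = 1 (Q = 1 + 0 = 1)
N = -15 (N = -5*3 = -15)
o(k) = 16 (o(k) = 1 - 1*(-15) = 1 + 15 = 16)
o(4)*C + 1 = 16*7 + 1 = 112 + 1 = 113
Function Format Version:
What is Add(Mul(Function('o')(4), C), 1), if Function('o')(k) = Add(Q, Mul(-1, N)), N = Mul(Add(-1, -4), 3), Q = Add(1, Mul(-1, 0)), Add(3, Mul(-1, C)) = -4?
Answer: 113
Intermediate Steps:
C = 7 (C = Add(3, Mul(-1, -4)) = Add(3, 4) = 7)
Q = 1 (Q = Add(1, 0) = 1)
N = -15 (N = Mul(-5, 3) = -15)
Function('o')(k) = 16 (Function('o')(k) = Add(1, Mul(-1, -15)) = Add(1, 15) = 16)
Add(Mul(Function('o')(4), C), 1) = Add(Mul(16, 7), 1) = Add(112, 1) = 113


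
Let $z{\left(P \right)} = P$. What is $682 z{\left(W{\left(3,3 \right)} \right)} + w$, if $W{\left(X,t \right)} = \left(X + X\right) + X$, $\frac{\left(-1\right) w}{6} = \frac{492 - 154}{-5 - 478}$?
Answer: $\frac{988894}{161} \approx 6142.2$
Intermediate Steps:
$w = \frac{676}{161}$ ($w = - 6 \frac{492 - 154}{-5 - 478} = - 6 \frac{338}{-483} = - 6 \cdot 338 \left(- \frac{1}{483}\right) = \left(-6\right) \left(- \frac{338}{483}\right) = \frac{676}{161} \approx 4.1988$)
$W{\left(X,t \right)} = 3 X$ ($W{\left(X,t \right)} = 2 X + X = 3 X$)
$682 z{\left(W{\left(3,3 \right)} \right)} + w = 682 \cdot 3 \cdot 3 + \frac{676}{161} = 682 \cdot 9 + \frac{676}{161} = 6138 + \frac{676}{161} = \frac{988894}{161}$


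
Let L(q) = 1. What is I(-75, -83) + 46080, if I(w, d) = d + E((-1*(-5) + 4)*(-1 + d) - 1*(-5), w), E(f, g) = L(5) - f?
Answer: 46749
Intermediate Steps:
E(f, g) = 1 - f
I(w, d) = 5 - 8*d (I(w, d) = d + (1 - ((-1*(-5) + 4)*(-1 + d) - 1*(-5))) = d + (1 - ((5 + 4)*(-1 + d) + 5)) = d + (1 - (9*(-1 + d) + 5)) = d + (1 - ((-9 + 9*d) + 5)) = d + (1 - (-4 + 9*d)) = d + (1 + (4 - 9*d)) = d + (5 - 9*d) = 5 - 8*d)
I(-75, -83) + 46080 = (5 - 8*(-83)) + 46080 = (5 + 664) + 46080 = 669 + 46080 = 46749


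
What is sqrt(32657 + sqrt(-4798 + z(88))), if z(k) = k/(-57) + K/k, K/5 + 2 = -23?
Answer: sqrt(51353655012 + 627*I*sqrt(30198372798))/1254 ≈ 180.71 + 0.19171*I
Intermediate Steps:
K = -125 (K = -10 + 5*(-23) = -10 - 115 = -125)
z(k) = -125/k - k/57 (z(k) = k/(-57) - 125/k = k*(-1/57) - 125/k = -k/57 - 125/k = -125/k - k/57)
sqrt(32657 + sqrt(-4798 + z(88))) = sqrt(32657 + sqrt(-4798 + (-125/88 - 1/57*88))) = sqrt(32657 + sqrt(-4798 + (-125*1/88 - 88/57))) = sqrt(32657 + sqrt(-4798 + (-125/88 - 88/57))) = sqrt(32657 + sqrt(-4798 - 14869/5016)) = sqrt(32657 + sqrt(-24081637/5016)) = sqrt(32657 + I*sqrt(30198372798)/2508)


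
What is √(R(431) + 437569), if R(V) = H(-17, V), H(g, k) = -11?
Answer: √437558 ≈ 661.48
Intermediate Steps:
R(V) = -11
√(R(431) + 437569) = √(-11 + 437569) = √437558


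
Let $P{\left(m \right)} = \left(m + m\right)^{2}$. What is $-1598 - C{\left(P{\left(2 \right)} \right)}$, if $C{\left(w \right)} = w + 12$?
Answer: $-1626$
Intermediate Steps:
$P{\left(m \right)} = 4 m^{2}$ ($P{\left(m \right)} = \left(2 m\right)^{2} = 4 m^{2}$)
$C{\left(w \right)} = 12 + w$
$-1598 - C{\left(P{\left(2 \right)} \right)} = -1598 - \left(12 + 4 \cdot 2^{2}\right) = -1598 - \left(12 + 4 \cdot 4\right) = -1598 - \left(12 + 16\right) = -1598 - 28 = -1626$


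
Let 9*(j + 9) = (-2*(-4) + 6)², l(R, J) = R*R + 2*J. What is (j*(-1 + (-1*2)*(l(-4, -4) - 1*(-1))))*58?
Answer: -126730/9 ≈ -14081.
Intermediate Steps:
l(R, J) = R² + 2*J
j = 115/9 (j = -9 + (-2*(-4) + 6)²/9 = -9 + (8 + 6)²/9 = -9 + (⅑)*14² = -9 + (⅑)*196 = -9 + 196/9 = 115/9 ≈ 12.778)
(j*(-1 + (-1*2)*(l(-4, -4) - 1*(-1))))*58 = (115*(-1 + (-1*2)*(((-4)² + 2*(-4)) - 1*(-1)))/9)*58 = (115*(-1 - 2*((16 - 8) + 1))/9)*58 = (115*(-1 - 2*(8 + 1))/9)*58 = (115*(-1 - 2*9)/9)*58 = (115*(-1 - 18)/9)*58 = ((115/9)*(-19))*58 = -2185/9*58 = -126730/9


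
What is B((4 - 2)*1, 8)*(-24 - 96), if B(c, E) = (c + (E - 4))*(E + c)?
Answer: -7200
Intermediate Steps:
B(c, E) = (E + c)*(-4 + E + c) (B(c, E) = (c + (-4 + E))*(E + c) = (-4 + E + c)*(E + c) = (E + c)*(-4 + E + c))
B((4 - 2)*1, 8)*(-24 - 96) = (8² + ((4 - 2)*1)² - 4*8 - 4*(4 - 2) + 2*8*((4 - 2)*1))*(-24 - 96) = (64 + (2*1)² - 32 - 8 + 2*8*(2*1))*(-120) = (64 + 2² - 32 - 4*2 + 2*8*2)*(-120) = (64 + 4 - 32 - 8 + 32)*(-120) = 60*(-120) = -7200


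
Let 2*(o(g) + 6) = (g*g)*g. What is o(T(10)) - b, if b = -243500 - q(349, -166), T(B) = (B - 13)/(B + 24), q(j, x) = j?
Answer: 19168010517/78608 ≈ 2.4384e+5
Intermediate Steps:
T(B) = (-13 + B)/(24 + B)
b = -243849 (b = -243500 - 1*349 = -243500 - 349 = -243849)
o(g) = -6 + g³/2 (o(g) = -6 + ((g*g)*g)/2 = -6 + (g²*g)/2 = -6 + g³/2)
o(T(10)) - b = (-6 + ((-13 + 10)/(24 + 10))³/2) - 1*(-243849) = (-6 + (-3/34)³/2) + 243849 = (-6 + (½)*(-27/39304)) + 243849 = (-6 - 27/78608) + 243849 = -471675/78608 + 243849 = 19168010517/78608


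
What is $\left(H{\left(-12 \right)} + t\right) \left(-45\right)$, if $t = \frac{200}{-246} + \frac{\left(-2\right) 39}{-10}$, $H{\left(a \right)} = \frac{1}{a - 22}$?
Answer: $- \frac{436449}{1394} \approx -313.09$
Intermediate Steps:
$H{\left(a \right)} = \frac{1}{-22 + a}$
$t = \frac{4297}{615}$ ($t = 200 \left(- \frac{1}{246}\right) - - \frac{39}{5} = - \frac{100}{123} + \frac{39}{5} = \frac{4297}{615} \approx 6.987$)
$\left(H{\left(-12 \right)} + t\right) \left(-45\right) = \left(\frac{1}{-22 - 12} + \frac{4297}{615}\right) \left(-45\right) = \left(\frac{1}{-34} + \frac{4297}{615}\right) \left(-45\right) = \left(- \frac{1}{34} + \frac{4297}{615}\right) \left(-45\right) = \frac{145483}{20910} \left(-45\right) = - \frac{436449}{1394}$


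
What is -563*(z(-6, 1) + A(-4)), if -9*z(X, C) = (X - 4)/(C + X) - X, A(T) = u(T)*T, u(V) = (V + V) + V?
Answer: -238712/9 ≈ -26524.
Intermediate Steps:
u(V) = 3*V (u(V) = 2*V + V = 3*V)
A(T) = 3*T**2 (A(T) = (3*T)*T = 3*T**2)
z(X, C) = X/9 - (-4 + X)/(9*(C + X)) (z(X, C) = -((X - 4)/(C + X) - X)/9 = -((-4 + X)/(C + X) - X)/9 = -(-X + (-4 + X)/(C + X))/9 = X/9 - (-4 + X)/(9*(C + X)))
-563*(z(-6, 1) + A(-4)) = -563*((4 + (-6)**2 - 1*(-6) + 1*(-6))/(9*(1 - 6)) + 3*(-4)**2) = -563*((1/9)*(4 + 36 + 6 - 6)/(-5) + 3*16) = -563*((1/9)*(-1/5)*40 + 48) = -563*(-8/9 + 48) = -563*424/9 = -238712/9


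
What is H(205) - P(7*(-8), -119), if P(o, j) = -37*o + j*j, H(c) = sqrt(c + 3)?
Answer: -16233 + 4*sqrt(13) ≈ -16219.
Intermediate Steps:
H(c) = sqrt(3 + c)
P(o, j) = j**2 - 37*o (P(o, j) = -37*o + j**2 = j**2 - 37*o)
H(205) - P(7*(-8), -119) = sqrt(3 + 205) - ((-119)**2 - 259*(-8)) = sqrt(208) - (14161 - 37*(-56)) = 4*sqrt(13) - (14161 + 2072) = 4*sqrt(13) - 1*16233 = 4*sqrt(13) - 16233 = -16233 + 4*sqrt(13)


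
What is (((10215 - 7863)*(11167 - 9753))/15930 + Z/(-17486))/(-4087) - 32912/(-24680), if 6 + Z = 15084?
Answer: 10725921529133/8362127123505 ≈ 1.2827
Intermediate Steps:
Z = 15078 (Z = -6 + 15084 = 15078)
(((10215 - 7863)*(11167 - 9753))/15930 + Z/(-17486))/(-4087) - 32912/(-24680) = (((10215 - 7863)*(11167 - 9753))/15930 + 15078/(-17486))/(-4087) - 32912/(-24680) = ((2352*1414)*(1/15930) + 15078*(-1/17486))*(-1/4087) - 32912*(-1/24680) = (3325728*(1/15930) - 1077/1249)*(-1/4087) + 4114/3085 = (554288/2655 - 1077/1249)*(-1/4087) + 4114/3085 = (689446277/3316095)*(-1/4087) + 4114/3085 = -689446277/13552880265 + 4114/3085 = 10725921529133/8362127123505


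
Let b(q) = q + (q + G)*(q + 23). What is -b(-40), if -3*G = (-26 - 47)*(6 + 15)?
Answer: 8047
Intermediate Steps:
G = 511 (G = -(-26 - 47)*(6 + 15)/3 = -(-73)*21/3 = -1/3*(-1533) = 511)
b(q) = q + (23 + q)*(511 + q) (b(q) = q + (q + 511)*(q + 23) = q + (511 + q)*(23 + q) = q + (23 + q)*(511 + q))
-b(-40) = -(11753 + (-40)**2 + 535*(-40)) = -(11753 + 1600 - 21400) = -1*(-8047) = 8047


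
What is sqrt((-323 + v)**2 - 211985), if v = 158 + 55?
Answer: I*sqrt(199885) ≈ 447.08*I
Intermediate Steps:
v = 213
sqrt((-323 + v)**2 - 211985) = sqrt((-323 + 213)**2 - 211985) = sqrt((-110)**2 - 211985) = sqrt(12100 - 211985) = sqrt(-199885) = I*sqrt(199885)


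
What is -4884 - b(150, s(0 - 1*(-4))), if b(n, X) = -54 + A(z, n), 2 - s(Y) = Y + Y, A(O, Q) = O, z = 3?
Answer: -4833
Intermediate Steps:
s(Y) = 2 - 2*Y (s(Y) = 2 - (Y + Y) = 2 - 2*Y)
b(n, X) = -51 (b(n, X) = -54 + 3 = -51)
-4884 - b(150, s(0 - 1*(-4))) = -4884 - 1*(-51) = -4884 + 51 = -4833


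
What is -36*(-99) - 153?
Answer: 3411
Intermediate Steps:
-36*(-99) - 153 = 3564 - 153 = 3411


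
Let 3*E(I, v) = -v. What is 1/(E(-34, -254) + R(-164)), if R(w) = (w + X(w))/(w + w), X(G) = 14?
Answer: 492/41881 ≈ 0.011748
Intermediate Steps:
E(I, v) = -v/3 (E(I, v) = (-v)/3 = -v/3)
R(w) = (14 + w)/(2*w) (R(w) = (w + 14)/(w + w) = (14 + w)/((2*w)) = (14 + w)*(1/(2*w)) = (14 + w)/(2*w))
1/(E(-34, -254) + R(-164)) = 1/(-⅓*(-254) + (½)*(14 - 164)/(-164)) = 1/(254/3 + (½)*(-1/164)*(-150)) = 1/(254/3 + 75/164) = 1/(41881/492) = 492/41881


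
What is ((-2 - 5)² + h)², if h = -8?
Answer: 1681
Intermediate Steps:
((-2 - 5)² + h)² = ((-2 - 5)² - 8)² = ((-7)² - 8)² = (49 - 8)² = 41² = 1681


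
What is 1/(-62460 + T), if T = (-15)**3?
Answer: -1/65835 ≈ -1.5189e-5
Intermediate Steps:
T = -3375
1/(-62460 + T) = 1/(-62460 - 3375) = 1/(-65835) = -1/65835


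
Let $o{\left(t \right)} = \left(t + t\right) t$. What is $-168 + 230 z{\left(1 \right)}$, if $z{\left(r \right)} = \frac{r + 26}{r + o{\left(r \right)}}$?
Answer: $1902$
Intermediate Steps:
$o{\left(t \right)} = 2 t^{2}$ ($o{\left(t \right)} = 2 t t = 2 t^{2}$)
$z{\left(r \right)} = \frac{26 + r}{r + 2 r^{2}}$ ($z{\left(r \right)} = \frac{r + 26}{r + 2 r^{2}} = \frac{26 + r}{r + 2 r^{2}}$)
$-168 + 230 z{\left(1 \right)} = -168 + 230 \frac{26 + 1}{1 \left(1 + 2 \cdot 1\right)} = -168 + 230 \cdot 1 \frac{1}{1 + 2} \cdot 27 = -168 + 230 \cdot 1 \cdot \frac{1}{3} \cdot 27 = -168 + 230 \cdot 9 = -168 + 2070 = 1902$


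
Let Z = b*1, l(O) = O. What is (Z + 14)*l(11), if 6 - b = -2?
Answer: 242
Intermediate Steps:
b = 8 (b = 6 - 1*(-2) = 6 + 2 = 8)
Z = 8 (Z = 8*1 = 8)
(Z + 14)*l(11) = (8 + 14)*11 = 22*11 = 242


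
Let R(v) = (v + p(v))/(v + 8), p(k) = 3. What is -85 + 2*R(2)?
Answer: -84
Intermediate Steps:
R(v) = (3 + v)/(8 + v) (R(v) = (v + 3)/(v + 8) = (3 + v)/(8 + v))
-85 + 2*R(2) = -85 + 2*((3 + 2)/(8 + 2)) = -85 + 2*(5/10) = -85 + 2*((⅒)*5) = -85 + 2*(½) = -85 + 1 = -84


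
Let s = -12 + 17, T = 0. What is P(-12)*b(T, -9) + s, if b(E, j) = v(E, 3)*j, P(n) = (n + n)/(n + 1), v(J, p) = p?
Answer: -593/11 ≈ -53.909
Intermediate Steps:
P(n) = 2*n/(1 + n) (P(n) = (2*n)/(1 + n) = 2*n/(1 + n))
s = 5
b(E, j) = 3*j
P(-12)*b(T, -9) + s = (2*(-12)/(1 - 12))*(3*(-9)) + 5 = (2*(-12)/(-11))*(-27) + 5 = (2*(-12)*(-1/11))*(-27) + 5 = (24/11)*(-27) + 5 = -648/11 + 5 = -593/11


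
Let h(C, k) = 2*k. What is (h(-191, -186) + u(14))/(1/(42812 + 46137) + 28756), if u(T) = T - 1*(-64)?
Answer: -8717002/852605815 ≈ -0.010224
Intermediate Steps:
u(T) = 64 + T (u(T) = T + 64 = 64 + T)
(h(-191, -186) + u(14))/(1/(42812 + 46137) + 28756) = (2*(-186) + (64 + 14))/(1/(42812 + 46137) + 28756) = (-372 + 78)/(1/88949 + 28756) = -294/(1/88949 + 28756) = -294/2557817445/88949 = -294*88949/2557817445 = -8717002/852605815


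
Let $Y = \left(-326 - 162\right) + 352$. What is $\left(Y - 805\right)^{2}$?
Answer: $885481$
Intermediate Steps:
$Y = -136$ ($Y = -488 + 352 = -136$)
$\left(Y - 805\right)^{2} = \left(-136 - 805\right)^{2} = \left(-941\right)^{2} = 885481$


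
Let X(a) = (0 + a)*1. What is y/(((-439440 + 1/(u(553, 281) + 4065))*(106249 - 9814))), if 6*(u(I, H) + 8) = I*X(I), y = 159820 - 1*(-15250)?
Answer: -5779953557/1399093979827779 ≈ -4.1312e-6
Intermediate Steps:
y = 175070 (y = 159820 + 15250 = 175070)
X(a) = a (X(a) = a*1 = a)
u(I, H) = -8 + I**2/6 (u(I, H) = -8 + (I*I)/6 = -8 + I**2/6)
y/(((-439440 + 1/(u(553, 281) + 4065))*(106249 - 9814))) = 175070/(((-439440 + 1/((-8 + (1/6)*553**2) + 4065))*(106249 - 9814))) = 175070/(((-439440 + 1/((-8 + (1/6)*305809) + 4065))*96435)) = 175070/(((-439440 + 1/((-8 + 305809/6) + 4065))*96435)) = 175070/(((-439440 + 1/(305761/6 + 4065))*96435)) = 175070/(((-439440 + 1/(330151/6))*96435)) = 175070/(((-439440 + 6/330151)*96435)) = 175070/((-145081555434/330151*96435)) = 175070/(-13990939798277790/330151) = 175070*(-330151/13990939798277790) = -5779953557/1399093979827779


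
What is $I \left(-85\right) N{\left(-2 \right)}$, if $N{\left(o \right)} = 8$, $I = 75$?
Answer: $-51000$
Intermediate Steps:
$I \left(-85\right) N{\left(-2 \right)} = 75 \left(-85\right) 8 = \left(-6375\right) 8 = -51000$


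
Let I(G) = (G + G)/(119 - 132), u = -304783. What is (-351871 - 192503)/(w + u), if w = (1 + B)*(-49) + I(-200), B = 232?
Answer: 3538431/2055100 ≈ 1.7218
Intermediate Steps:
I(G) = -2*G/13 (I(G) = (2*G)/(-13) = (2*G)*(-1/13) = -2*G/13)
w = -148021/13 (w = (1 + 232)*(-49) - 2/13*(-200) = 233*(-49) + 400/13 = -11417 + 400/13 = -148021/13 ≈ -11386.)
(-351871 - 192503)/(w + u) = (-351871 - 192503)/(-148021/13 - 304783) = -544374/(-4110200/13) = -544374*(-13/4110200) = 3538431/2055100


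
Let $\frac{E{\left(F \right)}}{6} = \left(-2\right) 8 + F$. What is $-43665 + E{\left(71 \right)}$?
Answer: $-43335$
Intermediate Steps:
$E{\left(F \right)} = -96 + 6 F$ ($E{\left(F \right)} = 6 \left(\left(-2\right) 8 + F\right) = 6 \left(-16 + F\right) = -96 + 6 F$)
$-43665 + E{\left(71 \right)} = -43665 + \left(-96 + 6 \cdot 71\right) = -43665 + \left(-96 + 426\right) = -43665 + 330 = -43335$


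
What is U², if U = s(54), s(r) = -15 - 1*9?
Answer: 576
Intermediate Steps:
s(r) = -24 (s(r) = -15 - 9 = -24)
U = -24
U² = (-24)² = 576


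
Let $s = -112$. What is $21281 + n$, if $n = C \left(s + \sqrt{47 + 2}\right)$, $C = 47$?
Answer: $16346$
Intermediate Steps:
$n = -4935$ ($n = 47 \left(-112 + \sqrt{47 + 2}\right) = 47 \left(-112 + \sqrt{49}\right) = 47 \left(-112 + 7\right) = 47 \left(-105\right) = -4935$)
$21281 + n = 21281 - 4935 = 16346$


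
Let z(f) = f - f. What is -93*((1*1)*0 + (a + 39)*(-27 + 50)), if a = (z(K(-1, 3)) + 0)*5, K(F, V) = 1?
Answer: -83421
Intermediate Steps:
z(f) = 0
a = 0 (a = (0 + 0)*5 = 0*5 = 0)
-93*((1*1)*0 + (a + 39)*(-27 + 50)) = -93*((1*1)*0 + (0 + 39)*(-27 + 50)) = -93*(1*0 + 39*23) = -93*(0 + 897) = -93*897 = -83421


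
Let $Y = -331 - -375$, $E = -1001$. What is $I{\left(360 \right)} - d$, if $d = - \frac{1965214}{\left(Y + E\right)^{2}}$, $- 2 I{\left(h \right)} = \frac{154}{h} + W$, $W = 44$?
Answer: $- \frac{25350833}{1263240} \approx -20.068$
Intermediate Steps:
$Y = 44$ ($Y = -331 + 375 = 44$)
$I{\left(h \right)} = -22 - \frac{77}{h}$ ($I{\left(h \right)} = - \frac{\frac{154}{h} + 44}{2} = - \frac{44 + \frac{154}{h}}{2} = -22 - \frac{77}{h}$)
$d = - \frac{67766}{31581}$ ($d = - \frac{1965214}{\left(44 - 1001\right)^{2}} = - \frac{1965214}{\left(-957\right)^{2}} = - \frac{1965214}{915849} = \left(-1965214\right) \frac{1}{915849} = - \frac{67766}{31581} \approx -2.1458$)
$I{\left(360 \right)} - d = \left(-22 - \frac{77}{360}\right) - - \frac{67766}{31581} = \left(-22 - \frac{77}{360}\right) + \frac{67766}{31581} = - \frac{7997}{360} + \frac{67766}{31581} = - \frac{25350833}{1263240}$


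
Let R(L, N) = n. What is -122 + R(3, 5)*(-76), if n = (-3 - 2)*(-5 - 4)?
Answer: -3542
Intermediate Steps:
n = 45 (n = -5*(-9) = 45)
R(L, N) = 45
-122 + R(3, 5)*(-76) = -122 + 45*(-76) = -122 - 3420 = -3542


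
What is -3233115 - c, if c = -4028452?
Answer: 795337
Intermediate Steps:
-3233115 - c = -3233115 - 1*(-4028452) = -3233115 + 4028452 = 795337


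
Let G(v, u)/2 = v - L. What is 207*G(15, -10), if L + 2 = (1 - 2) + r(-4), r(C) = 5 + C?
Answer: 7038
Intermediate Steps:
L = -2 (L = -2 + ((1 - 2) + (5 - 4)) = -2 + (-1 + 1) = -2 + 0 = -2)
G(v, u) = 4 + 2*v (G(v, u) = 2*(v - 1*(-2)) = 2*(v + 2) = 2*(2 + v) = 4 + 2*v)
207*G(15, -10) = 207*(4 + 2*15) = 207*(4 + 30) = 207*34 = 7038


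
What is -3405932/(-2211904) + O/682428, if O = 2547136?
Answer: 497395229365/94341576432 ≈ 5.2723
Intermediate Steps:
-3405932/(-2211904) + O/682428 = -3405932/(-2211904) + 2547136/682428 = -3405932*(-1/2211904) + 2547136*(1/682428) = 851483/552976 + 636784/170607 = 497395229365/94341576432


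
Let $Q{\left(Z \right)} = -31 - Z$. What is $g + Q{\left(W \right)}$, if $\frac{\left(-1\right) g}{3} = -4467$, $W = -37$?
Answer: $13407$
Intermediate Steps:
$g = 13401$ ($g = \left(-3\right) \left(-4467\right) = 13401$)
$g + Q{\left(W \right)} = 13401 - -6 = 13401 + \left(-31 + 37\right) = 13401 + 6 = 13407$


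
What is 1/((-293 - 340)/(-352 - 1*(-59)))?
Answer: 293/633 ≈ 0.46288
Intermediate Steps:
1/((-293 - 340)/(-352 - 1*(-59))) = 1/(-633/(-352 + 59)) = 1/(-633/(-293)) = 1/(-633*(-1/293)) = 1/(633/293) = 293/633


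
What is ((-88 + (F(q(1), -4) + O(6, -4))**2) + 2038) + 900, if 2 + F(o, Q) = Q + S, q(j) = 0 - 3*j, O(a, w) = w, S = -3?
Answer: 3019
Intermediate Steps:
q(j) = -3*j
F(o, Q) = -5 + Q (F(o, Q) = -2 + (Q - 3) = -2 + (-3 + Q) = -5 + Q)
((-88 + (F(q(1), -4) + O(6, -4))**2) + 2038) + 900 = ((-88 + ((-5 - 4) - 4)**2) + 2038) + 900 = ((-88 + (-9 - 4)**2) + 2038) + 900 = ((-88 + (-13)**2) + 2038) + 900 = ((-88 + 169) + 2038) + 900 = (81 + 2038) + 900 = 2119 + 900 = 3019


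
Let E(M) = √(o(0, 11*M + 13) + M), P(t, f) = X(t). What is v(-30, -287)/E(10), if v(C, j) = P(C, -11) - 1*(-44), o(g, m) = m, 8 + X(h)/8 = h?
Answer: -260*√133/133 ≈ -22.545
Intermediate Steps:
X(h) = -64 + 8*h
P(t, f) = -64 + 8*t
v(C, j) = -20 + 8*C (v(C, j) = (-64 + 8*C) - 1*(-44) = (-64 + 8*C) + 44 = -20 + 8*C)
E(M) = √(13 + 12*M) (E(M) = √((11*M + 13) + M) = √((13 + 11*M) + M) = √(13 + 12*M))
v(-30, -287)/E(10) = (-20 + 8*(-30))/(√(13 + 12*10)) = (-20 - 240)/(√(13 + 120)) = -260*√133/133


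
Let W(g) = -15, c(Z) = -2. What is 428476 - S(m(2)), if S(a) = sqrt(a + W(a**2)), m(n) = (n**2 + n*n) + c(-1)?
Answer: 428476 - 3*I ≈ 4.2848e+5 - 3.0*I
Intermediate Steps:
m(n) = -2 + 2*n**2 (m(n) = (n**2 + n*n) - 2 = (n**2 + n**2) - 2 = 2*n**2 - 2 = -2 + 2*n**2)
S(a) = sqrt(-15 + a) (S(a) = sqrt(a - 15) = sqrt(-15 + a))
428476 - S(m(2)) = 428476 - sqrt(-15 + (-2 + 2*2**2)) = 428476 - sqrt(-15 + (-2 + 2*4)) = 428476 - sqrt(-15 + (-2 + 8)) = 428476 - sqrt(-15 + 6) = 428476 - sqrt(-9) = 428476 - 3*I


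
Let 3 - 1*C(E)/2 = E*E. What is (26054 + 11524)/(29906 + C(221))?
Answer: -6263/11295 ≈ -0.55449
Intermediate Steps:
C(E) = 6 - 2*E² (C(E) = 6 - 2*E*E = 6 - 2*E²)
(26054 + 11524)/(29906 + C(221)) = (26054 + 11524)/(29906 + (6 - 2*221²)) = 37578/(29906 + (6 - 2*48841)) = 37578/(29906 + (6 - 97682)) = 37578/(29906 - 97676) = 37578/(-67770) = 37578*(-1/67770) = -6263/11295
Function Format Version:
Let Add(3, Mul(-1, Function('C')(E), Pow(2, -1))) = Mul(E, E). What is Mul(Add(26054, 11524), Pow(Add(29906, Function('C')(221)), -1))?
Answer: Rational(-6263, 11295) ≈ -0.55449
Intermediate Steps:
Function('C')(E) = Add(6, Mul(-2, Pow(E, 2))) (Function('C')(E) = Add(6, Mul(-2, Mul(E, E))) = Add(6, Mul(-2, Pow(E, 2))))
Mul(Add(26054, 11524), Pow(Add(29906, Function('C')(221)), -1)) = Mul(Add(26054, 11524), Pow(Add(29906, Add(6, Mul(-2, Pow(221, 2)))), -1)) = Mul(37578, Pow(Add(29906, Add(6, Mul(-2, 48841))), -1)) = Mul(37578, Pow(Add(29906, Add(6, -97682)), -1)) = Mul(37578, Pow(Add(29906, -97676), -1)) = Mul(37578, Pow(-67770, -1)) = Mul(37578, Rational(-1, 67770)) = Rational(-6263, 11295)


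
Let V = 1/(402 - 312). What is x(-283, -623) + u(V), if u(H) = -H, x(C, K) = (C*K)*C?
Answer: -4490590231/90 ≈ -4.9895e+7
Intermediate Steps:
x(C, K) = K*C²
V = 1/90 ≈ 0.011111
x(-283, -623) + u(V) = -623*(-283)² - 1*1/90 = -623*80089 - 1/90 = -49895447 - 1/90 = -4490590231/90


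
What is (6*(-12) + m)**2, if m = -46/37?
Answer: 7344100/1369 ≈ 5364.6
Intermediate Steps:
m = -46/37 (m = -46*1/37 = -46/37 ≈ -1.2432)
(6*(-12) + m)**2 = (6*(-12) - 46/37)**2 = (-72 - 46/37)**2 = (-2710/37)**2 = 7344100/1369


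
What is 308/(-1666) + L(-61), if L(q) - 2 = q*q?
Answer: 443015/119 ≈ 3722.8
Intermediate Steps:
L(q) = 2 + q² (L(q) = 2 + q*q = 2 + q²)
308/(-1666) + L(-61) = 308/(-1666) + (2 + (-61)²) = 308*(-1/1666) + (2 + 3721) = -22/119 + 3723 = 443015/119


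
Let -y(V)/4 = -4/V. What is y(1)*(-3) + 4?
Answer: -44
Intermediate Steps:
y(V) = 16/V (y(V) = -(-16)/V = 16/V)
y(1)*(-3) + 4 = (16/1)*(-3) + 4 = (16*1)*(-3) + 4 = 16*(-3) + 4 = -48 + 4 = -44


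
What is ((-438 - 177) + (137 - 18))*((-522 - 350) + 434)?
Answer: 217248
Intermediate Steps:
((-438 - 177) + (137 - 18))*((-522 - 350) + 434) = (-615 + 119)*(-872 + 434) = -496*(-438) = 217248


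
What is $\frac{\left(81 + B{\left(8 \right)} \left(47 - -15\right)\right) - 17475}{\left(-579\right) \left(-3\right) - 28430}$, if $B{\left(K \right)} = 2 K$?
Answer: $\frac{16402}{26693} \approx 0.61447$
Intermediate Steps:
$\frac{\left(81 + B{\left(8 \right)} \left(47 - -15\right)\right) - 17475}{\left(-579\right) \left(-3\right) - 28430} = \frac{\left(81 + 2 \cdot 8 \left(47 - -15\right)\right) - 17475}{\left(-579\right) \left(-3\right) - 28430} = \frac{\left(81 + 16 \left(47 + 15\right)\right) - 17475}{1737 - 28430} = \frac{\left(81 + 16 \cdot 62\right) - 17475}{-26693} = \left(\left(81 + 992\right) - 17475\right) \left(- \frac{1}{26693}\right) = \left(1073 - 17475\right) \left(- \frac{1}{26693}\right) = \left(-16402\right) \left(- \frac{1}{26693}\right) = \frac{16402}{26693}$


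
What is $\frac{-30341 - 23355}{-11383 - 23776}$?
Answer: $\frac{53696}{35159} \approx 1.5272$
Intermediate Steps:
$\frac{-30341 - 23355}{-11383 - 23776} = - \frac{53696}{-11383 - 23776} = - \frac{53696}{-35159} = \left(-53696\right) \left(- \frac{1}{35159}\right) = \frac{53696}{35159}$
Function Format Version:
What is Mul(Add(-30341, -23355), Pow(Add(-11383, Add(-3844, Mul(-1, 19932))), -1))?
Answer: Rational(53696, 35159) ≈ 1.5272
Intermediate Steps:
Mul(Add(-30341, -23355), Pow(Add(-11383, Add(-3844, Mul(-1, 19932))), -1)) = Mul(-53696, Pow(Add(-11383, Add(-3844, -19932)), -1)) = Mul(-53696, Pow(Add(-11383, -23776), -1)) = Mul(-53696, Pow(-35159, -1)) = Mul(-53696, Rational(-1, 35159)) = Rational(53696, 35159)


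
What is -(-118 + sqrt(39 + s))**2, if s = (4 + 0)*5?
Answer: -13983 + 236*sqrt(59) ≈ -12170.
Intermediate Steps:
s = 20 (s = 4*5 = 20)
-(-118 + sqrt(39 + s))**2 = -(-118 + sqrt(39 + 20))**2 = -(-118 + sqrt(59))**2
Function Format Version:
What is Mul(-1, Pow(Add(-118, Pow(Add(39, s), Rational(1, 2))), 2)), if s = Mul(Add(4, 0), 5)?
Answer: Add(-13983, Mul(236, Pow(59, Rational(1, 2)))) ≈ -12170.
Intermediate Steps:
s = 20 (s = Mul(4, 5) = 20)
Mul(-1, Pow(Add(-118, Pow(Add(39, s), Rational(1, 2))), 2)) = Mul(-1, Pow(Add(-118, Pow(Add(39, 20), Rational(1, 2))), 2)) = Mul(-1, Pow(Add(-118, Pow(59, Rational(1, 2))), 2))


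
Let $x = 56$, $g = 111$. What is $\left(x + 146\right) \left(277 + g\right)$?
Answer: $78376$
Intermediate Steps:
$\left(x + 146\right) \left(277 + g\right) = \left(56 + 146\right) \left(277 + 111\right) = 202 \cdot 388 = 78376$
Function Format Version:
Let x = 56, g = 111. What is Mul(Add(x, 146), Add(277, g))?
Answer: 78376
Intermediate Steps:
Mul(Add(x, 146), Add(277, g)) = Mul(Add(56, 146), Add(277, 111)) = Mul(202, 388) = 78376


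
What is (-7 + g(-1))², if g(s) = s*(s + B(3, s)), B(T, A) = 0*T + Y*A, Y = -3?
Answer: 81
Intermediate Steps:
B(T, A) = -3*A (B(T, A) = 0*T - 3*A = 0 - 3*A = -3*A)
g(s) = -2*s² (g(s) = s*(s - 3*s) = s*(-2*s) = -2*s²)
(-7 + g(-1))² = (-7 - 2*(-1)²)² = (-7 - 2*1)² = (-7 - 2)² = (-9)² = 81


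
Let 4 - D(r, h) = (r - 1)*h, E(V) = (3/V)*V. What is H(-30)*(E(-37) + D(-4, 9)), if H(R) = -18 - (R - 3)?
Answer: 780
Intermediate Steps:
E(V) = 3
H(R) = -15 - R (H(R) = -18 - (-3 + R) = -18 + (3 - R) = -15 - R)
D(r, h) = 4 - h*(-1 + r) (D(r, h) = 4 - (r - 1)*h = 4 - (-1 + r)*h = 4 - h*(-1 + r))
H(-30)*(E(-37) + D(-4, 9)) = (-15 - 1*(-30))*(3 + (4 + 9 - 1*9*(-4))) = (-15 + 30)*(3 + (4 + 9 + 36)) = 15*(3 + 49) = 15*52 = 780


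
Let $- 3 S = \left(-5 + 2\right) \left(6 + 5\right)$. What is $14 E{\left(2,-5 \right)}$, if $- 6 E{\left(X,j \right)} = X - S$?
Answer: $21$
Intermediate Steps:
$S = 11$ ($S = - \frac{\left(-5 + 2\right) \left(6 + 5\right)}{3} = - \frac{\left(-3\right) 11}{3} = \left(- \frac{1}{3}\right) \left(-33\right) = 11$)
$E{\left(X,j \right)} = \frac{11}{6} - \frac{X}{6}$ ($E{\left(X,j \right)} = - \frac{X - 11}{6} = - \frac{-11 + X}{6} = \frac{11}{6} - \frac{X}{6}$)
$14 E{\left(2,-5 \right)} = 14 \left(\frac{11}{6} - \frac{1}{3}\right) = 14 \cdot \frac{3}{2} = 21$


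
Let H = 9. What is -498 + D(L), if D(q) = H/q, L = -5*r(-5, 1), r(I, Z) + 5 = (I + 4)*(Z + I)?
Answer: -2481/5 ≈ -496.20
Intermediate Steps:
r(I, Z) = -5 + (4 + I)*(I + Z) (r(I, Z) = -5 + (I + 4)*(Z + I) = -5 + (4 + I)*(I + Z))
L = 5 (L = -5*(-5 + (-5)² + 4*(-5) + 4*1 - 5*1) = -5*(-5 + 25 - 20 + 4 - 5) = -5*(-1) = 5)
D(q) = 9/q
-498 + D(L) = -498 + 9/5 = -2481/5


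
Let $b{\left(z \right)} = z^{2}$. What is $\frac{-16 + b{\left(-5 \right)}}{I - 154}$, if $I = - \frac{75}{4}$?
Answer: $- \frac{36}{691} \approx -0.052098$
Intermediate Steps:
$I = - \frac{75}{4}$ ($I = \left(-75\right) \frac{1}{4} = - \frac{75}{4} \approx -18.75$)
$\frac{-16 + b{\left(-5 \right)}}{I - 154} = \frac{-16 + \left(-5\right)^{2}}{- \frac{75}{4} - 154} = \frac{-16 + 25}{- \frac{691}{4}} = 9 \left(- \frac{4}{691}\right) = - \frac{36}{691}$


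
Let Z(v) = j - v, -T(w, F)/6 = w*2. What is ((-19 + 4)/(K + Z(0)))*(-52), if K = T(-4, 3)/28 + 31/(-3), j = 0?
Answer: -16380/181 ≈ -90.497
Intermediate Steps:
T(w, F) = -12*w (T(w, F) = -6*w*2 = -12*w)
K = -181/21 (K = -12*(-4)/28 + 31/(-3) = 48*(1/28) + 31*(-⅓) = 12/7 - 31/3 = -181/21 ≈ -8.6190)
Z(v) = -v (Z(v) = 0 - v = -v)
((-19 + 4)/(K + Z(0)))*(-52) = ((-19 + 4)/(-181/21 - 1*0))*(-52) = -15/(-181/21 + 0)*(-52) = -15/(-181/21)*(-52) = -15*(-21/181)*(-52) = (315/181)*(-52) = -16380/181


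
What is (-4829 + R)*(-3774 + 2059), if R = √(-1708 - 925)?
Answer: 8281735 - 1715*I*√2633 ≈ 8.2817e+6 - 88001.0*I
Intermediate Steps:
R = I*√2633 (R = √(-2633) = I*√2633 ≈ 51.313*I)
(-4829 + R)*(-3774 + 2059) = (-4829 + I*√2633)*(-3774 + 2059) = (-4829 + I*√2633)*(-1715) = 8281735 - 1715*I*√2633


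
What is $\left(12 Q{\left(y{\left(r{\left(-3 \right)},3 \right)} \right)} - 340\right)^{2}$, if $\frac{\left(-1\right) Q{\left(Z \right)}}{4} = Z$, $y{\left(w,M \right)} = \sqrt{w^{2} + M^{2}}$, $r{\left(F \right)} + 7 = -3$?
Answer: $366736 + 32640 \sqrt{109} \approx 7.0751 \cdot 10^{5}$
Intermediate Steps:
$r{\left(F \right)} = -10$ ($r{\left(F \right)} = -7 - 3 = -10$)
$y{\left(w,M \right)} = \sqrt{M^{2} + w^{2}}$
$Q{\left(Z \right)} = - 4 Z$
$\left(12 Q{\left(y{\left(r{\left(-3 \right)},3 \right)} \right)} - 340\right)^{2} = \left(12 \left(- 4 \sqrt{3^{2} + \left(-10\right)^{2}}\right) - 340\right)^{2} = \left(12 \left(- 4 \sqrt{9 + 100}\right) - 340\right)^{2} = \left(12 \left(- 4 \sqrt{109}\right) - 340\right)^{2} = \left(- 48 \sqrt{109} - 340\right)^{2} = \left(-340 - 48 \sqrt{109}\right)^{2}$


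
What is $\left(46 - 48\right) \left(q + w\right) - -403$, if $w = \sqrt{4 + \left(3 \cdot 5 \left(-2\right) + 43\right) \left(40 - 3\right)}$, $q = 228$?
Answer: $-53 - 2 \sqrt{485} \approx -97.045$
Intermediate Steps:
$w = \sqrt{485}$ ($w = \sqrt{4 + \left(15 \left(-2\right) + 43\right) 37} = \sqrt{4 + \left(-30 + 43\right) 37} = \sqrt{4 + 13 \cdot 37} = \sqrt{4 + 481} = \sqrt{485} \approx 22.023$)
$\left(46 - 48\right) \left(q + w\right) - -403 = \left(46 - 48\right) \left(228 + \sqrt{485}\right) - -403 = - 2 \left(228 + \sqrt{485}\right) + 403 = \left(-456 - 2 \sqrt{485}\right) + 403 = -53 - 2 \sqrt{485}$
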